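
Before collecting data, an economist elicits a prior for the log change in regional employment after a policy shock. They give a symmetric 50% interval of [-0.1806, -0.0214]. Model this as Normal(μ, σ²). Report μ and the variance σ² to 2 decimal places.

μ = -0.10, σ² = 0.01

A symmetric 50% interval runs μ ± z·σ with z = 0.6745.
Half-width = 0.0796, so σ = 0.0796/0.6745 = 0.118 and σ² = 0.01.
μ is the interval midpoint, -0.10.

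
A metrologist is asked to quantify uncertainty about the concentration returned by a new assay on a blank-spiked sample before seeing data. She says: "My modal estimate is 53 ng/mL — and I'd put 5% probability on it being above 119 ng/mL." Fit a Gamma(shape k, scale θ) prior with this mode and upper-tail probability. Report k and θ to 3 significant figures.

Gamma(k,θ) with k>1 has mode (k−1)θ, so θ = 53/(k−1).
Need P(X < 119) = 0.95 with θ tied to k this way. Start at k = 2, θ = 53: P(X<119) ≈ 0.656.
Too low — raise k to concentrate. Iterating converges to k ≈ 5.2.
Then θ = 53/(5.2−1) ≈ 12.6.

k ≈ 5.2, θ ≈ 12.6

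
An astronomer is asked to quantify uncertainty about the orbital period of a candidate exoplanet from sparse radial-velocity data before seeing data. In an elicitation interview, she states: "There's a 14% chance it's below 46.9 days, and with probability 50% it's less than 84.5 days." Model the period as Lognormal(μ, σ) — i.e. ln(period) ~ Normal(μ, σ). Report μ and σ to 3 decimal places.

μ ≈ 4.437, σ ≈ 0.545

If T ~ Lognormal(μ,σ) then ln T ~ Normal(μ,σ), so the p-quantile of ln T is μ + z_p·σ.
ln(46.9) = 3.848 and ln(84.5) = 4.437; z_{0.14} = -1.08, z_{0.5} = 0.
σ = (4.437 − 3.848)/(0 − (-1.08)) = 0.545.
μ = 3.848 − (-1.08)·0.545 = 4.437.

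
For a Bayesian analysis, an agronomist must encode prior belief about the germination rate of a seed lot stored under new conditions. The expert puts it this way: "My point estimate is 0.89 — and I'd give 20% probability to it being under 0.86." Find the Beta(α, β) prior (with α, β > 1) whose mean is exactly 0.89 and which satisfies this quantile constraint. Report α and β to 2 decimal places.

α ≈ 62.12, β ≈ 7.68

With mean 0.89 fixed, write α = 0.89s, β = 0.11s where s = α+β.
Need P(θ < 0.86) = 0.2 under Beta(0.89s, 0.11s). Normal approximation: (q−m)/√(m(1−m)/s) ≈ z_{0.2} = -0.842, so s ≈ 0.89·0.11·(-0.842)²/(0.86−0.89)² = 77.1.
At s = 77.1: P(θ<0.86) ≈ 0.191. Adjusting to match 0.2 gives s ≈ 69.80.
So α = 0.89·69.80 ≈ 62.12, β = 0.11·69.80 ≈ 7.68.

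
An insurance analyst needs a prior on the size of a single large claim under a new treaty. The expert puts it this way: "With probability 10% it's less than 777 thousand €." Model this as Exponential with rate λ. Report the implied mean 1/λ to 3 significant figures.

mean ≈ 7370 thousand €

P(T < 777.0) = 1 − e^(−λ·777.0) = 0.1, so λ = −ln(1−0.1)/777.0 = −ln(0.9)/777.0 = 0.000136.
Mean = 1/λ = 7370 thousand €.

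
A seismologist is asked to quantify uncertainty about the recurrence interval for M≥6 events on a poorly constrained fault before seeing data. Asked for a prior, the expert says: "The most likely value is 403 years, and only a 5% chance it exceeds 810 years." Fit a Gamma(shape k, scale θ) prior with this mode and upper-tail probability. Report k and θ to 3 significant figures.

Gamma(k,θ) with k>1 has mode (k−1)θ, so θ = 403/(k−1).
Need P(X < 810) = 0.95 with θ tied to k this way. Start at k = 2, θ = 403: P(X<810) ≈ 0.597.
Too low — raise k to concentrate. Iterating converges to k ≈ 6.69.
Then θ = 403/(6.69−1) ≈ 70.9.

k ≈ 6.69, θ ≈ 70.9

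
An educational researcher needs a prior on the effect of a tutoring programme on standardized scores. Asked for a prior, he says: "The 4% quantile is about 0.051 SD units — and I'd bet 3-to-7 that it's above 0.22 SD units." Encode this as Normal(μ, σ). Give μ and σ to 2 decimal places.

The p-quantile of Normal(μ,σ) is μ + z_p·σ, with z_{0.04} = -1.751 and z_{0.7} = 0.5244.
Eliminate σ: μ = (z₂·x₁ − z₁·x₂)/(z₂ − z₁) = (0.5244·0.051 − (-1.751)·0.22)/2.275 = 0.18.
Then σ = (x₂ − x₁)/(z₂ − z₁) = (0.22 − 0.051)/2.275 = 0.07.

μ = 0.18, σ = 0.07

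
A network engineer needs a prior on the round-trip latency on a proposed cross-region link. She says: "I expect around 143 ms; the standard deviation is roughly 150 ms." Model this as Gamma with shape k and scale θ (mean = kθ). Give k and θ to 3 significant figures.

For Gamma(k, scale θ): mean = kθ, variance = kθ², so CV = 1/√k.
CV = SD/mean = 150/143 = 1.049, hence k = 1/CV² = 0.909.
Then θ = mean/k = 143/0.909 = 157.

k ≈ 0.909, θ ≈ 157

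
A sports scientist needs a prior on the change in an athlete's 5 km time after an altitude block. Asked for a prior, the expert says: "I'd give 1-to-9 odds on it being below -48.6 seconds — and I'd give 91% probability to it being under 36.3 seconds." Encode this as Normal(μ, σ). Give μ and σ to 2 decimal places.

μ = -7.11, σ = 32.38

The p-quantile of Normal(μ,σ) is μ + z_p·σ, with z_{0.1} = -1.282 and z_{0.91} = 1.341.
Eliminate σ: μ = (z₂·x₁ − z₁·x₂)/(z₂ − z₁) = (1.341·-48.6 − (-1.282)·36.3)/2.622 = -7.11.
Then σ = (x₂ − x₁)/(z₂ − z₁) = (36.3 − -48.6)/2.622 = 32.38.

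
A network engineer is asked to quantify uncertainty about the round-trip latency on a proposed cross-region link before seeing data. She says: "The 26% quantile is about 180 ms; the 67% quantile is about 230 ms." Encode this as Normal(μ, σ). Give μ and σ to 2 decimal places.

μ = 209.69, σ = 46.16

The p-quantile of Normal(μ,σ) is μ + z_p·σ, with z_{0.26} = -0.6433 and z_{0.67} = 0.4399.
Eliminate σ: μ = (z₂·x₁ − z₁·x₂)/(z₂ − z₁) = (0.4399·180 − (-0.6433)·230)/1.083 = 209.69.
Then σ = (x₂ − x₁)/(z₂ − z₁) = (230 − 180)/1.083 = 46.16.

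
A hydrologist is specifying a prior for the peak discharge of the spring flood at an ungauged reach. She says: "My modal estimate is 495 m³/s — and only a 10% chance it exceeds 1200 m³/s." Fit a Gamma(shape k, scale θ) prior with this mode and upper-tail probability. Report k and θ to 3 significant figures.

k ≈ 3.45, θ ≈ 202

Gamma(k,θ) with k>1 has mode (k−1)θ, so θ = 495/(k−1).
Need P(X < 1200) = 0.9 with θ tied to k this way. Start at k = 2, θ = 495: P(X<1200) ≈ 0.697.
Too low — raise k to concentrate. Iterating converges to k ≈ 3.45.
Then θ = 495/(3.45−1) ≈ 202.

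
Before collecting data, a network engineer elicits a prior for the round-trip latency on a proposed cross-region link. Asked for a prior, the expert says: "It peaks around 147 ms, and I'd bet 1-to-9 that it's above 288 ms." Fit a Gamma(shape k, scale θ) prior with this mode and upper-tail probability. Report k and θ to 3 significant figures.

Gamma(k,θ) with k>1 has mode (k−1)θ, so θ = 147/(k−1).
Need P(X < 288) = 0.9 with θ tied to k this way. Start at k = 2, θ = 147: P(X<288) ≈ 0.583.
Too low — raise k to concentrate. Iterating converges to k ≈ 5.23.
Then θ = 147/(5.23−1) ≈ 34.7.

k ≈ 5.23, θ ≈ 34.7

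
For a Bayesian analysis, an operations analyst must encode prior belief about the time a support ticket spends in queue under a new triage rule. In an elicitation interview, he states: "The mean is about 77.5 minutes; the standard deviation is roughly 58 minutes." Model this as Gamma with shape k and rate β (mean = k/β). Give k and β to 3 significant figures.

For Gamma(k, rate β): mean = k/β, variance = k/β², so CV = 1/√k.
CV = SD/mean = 58/77.5 = 0.7484, hence k = 1/CV² = 1.79.
Then β = k/mean = 1.79/77.5 = 0.023.

k ≈ 1.79, β ≈ 0.023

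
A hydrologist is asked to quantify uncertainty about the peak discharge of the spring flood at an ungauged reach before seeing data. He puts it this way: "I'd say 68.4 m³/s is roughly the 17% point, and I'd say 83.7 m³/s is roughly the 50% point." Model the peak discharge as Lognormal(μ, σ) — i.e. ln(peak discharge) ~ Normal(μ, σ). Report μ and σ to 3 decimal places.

μ ≈ 4.427, σ ≈ 0.212

If T ~ Lognormal(μ,σ) then ln T ~ Normal(μ,σ), so the p-quantile of ln T is μ + z_p·σ.
ln(68.4) = 4.225 and ln(83.7) = 4.427; z_{0.17} = -0.9542, z_{0.5} = 0.
σ = (4.427 − 4.225)/(0 − (-0.9542)) = 0.212.
μ = 4.225 − (-0.9542)·0.212 = 4.427.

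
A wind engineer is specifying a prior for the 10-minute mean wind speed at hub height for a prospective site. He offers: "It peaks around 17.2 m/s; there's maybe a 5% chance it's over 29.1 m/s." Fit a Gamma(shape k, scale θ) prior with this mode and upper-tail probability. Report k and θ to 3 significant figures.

k ≈ 11.1, θ ≈ 1.7

Gamma(k,θ) with k>1 has mode (k−1)θ, so θ = 17.2/(k−1).
Need P(X < 29.1) = 0.95 with θ tied to k this way. Start at k = 2, θ = 17.2: P(X<29.1) ≈ 0.504.
Too low — raise k to concentrate. Iterating converges to k ≈ 11.1.
Then θ = 17.2/(11.1−1) ≈ 1.7.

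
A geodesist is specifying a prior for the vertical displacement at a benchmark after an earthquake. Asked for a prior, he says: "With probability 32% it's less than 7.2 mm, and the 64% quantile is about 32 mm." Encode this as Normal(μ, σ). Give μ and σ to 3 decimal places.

μ = 21.240, σ = 30.018

The p-quantile of Normal(μ,σ) is μ + z_p·σ, with z_{0.32} = -0.4677 and z_{0.64} = 0.3585.
Eliminate σ: μ = (z₂·x₁ − z₁·x₂)/(z₂ − z₁) = (0.3585·7.2 − (-0.4677)·32)/0.8262 = 21.240.
Then σ = (x₂ − x₁)/(z₂ − z₁) = (32 − 7.2)/0.8262 = 30.018.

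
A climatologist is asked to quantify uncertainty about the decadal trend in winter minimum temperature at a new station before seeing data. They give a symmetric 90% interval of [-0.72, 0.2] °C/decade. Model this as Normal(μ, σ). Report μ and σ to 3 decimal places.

A symmetric 90% interval runs μ ± z·σ with z = 1.645.
Half-width = 0.46, so σ = 0.46/1.645 = 0.280.
μ is the interval midpoint, -0.260.

μ = -0.260, σ = 0.280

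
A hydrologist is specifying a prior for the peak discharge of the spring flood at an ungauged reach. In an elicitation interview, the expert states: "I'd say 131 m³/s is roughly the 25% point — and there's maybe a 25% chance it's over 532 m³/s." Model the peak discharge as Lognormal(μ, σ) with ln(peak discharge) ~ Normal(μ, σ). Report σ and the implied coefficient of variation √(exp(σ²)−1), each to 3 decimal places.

σ ≈ 1.039, CV ≈ 1.394

If T ~ Lognormal(μ,σ) then ln T ~ Normal(μ,σ), so the p-quantile of ln T is μ + z_p·σ.
ln(131) = 4.875 and ln(532) = 6.277; z_{0.25} = -0.6745, z_{0.75} = 0.6745.
σ = (6.277 − 4.875)/(0.6745 − (-0.6745)) = 1.039.
μ = 4.875 − (-0.6745)·1.039 = 5.576.
CV = √(exp(σ²)−1) = √(exp(1.0793)−1) = 1.394.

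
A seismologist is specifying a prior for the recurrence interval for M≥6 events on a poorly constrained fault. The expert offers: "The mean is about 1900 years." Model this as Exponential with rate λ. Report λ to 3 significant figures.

Exponential mean = 1/λ, so λ = 1/1900.0 = 0.000526.

λ ≈ 0.000526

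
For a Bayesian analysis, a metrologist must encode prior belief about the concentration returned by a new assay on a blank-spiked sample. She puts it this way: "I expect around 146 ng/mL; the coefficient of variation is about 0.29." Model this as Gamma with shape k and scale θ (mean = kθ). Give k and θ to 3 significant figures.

For Gamma(k, scale θ): mean = kθ, variance = kθ², so CV = 1/√k.
CV = 0.29, hence k = 1/CV² = 11.9.
Then θ = mean/k = 146/11.9 = 12.3.

k ≈ 11.9, θ ≈ 12.3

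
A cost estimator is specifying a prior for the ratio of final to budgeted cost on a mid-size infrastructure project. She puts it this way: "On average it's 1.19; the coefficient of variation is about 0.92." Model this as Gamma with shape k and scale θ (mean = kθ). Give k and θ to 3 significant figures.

k ≈ 1.18, θ ≈ 1.01

For Gamma(k, scale θ): mean = kθ, variance = kθ², so CV = 1/√k.
CV = 0.92, hence k = 1/CV² = 1.18.
Then θ = mean/k = 1.19/1.18 = 1.01.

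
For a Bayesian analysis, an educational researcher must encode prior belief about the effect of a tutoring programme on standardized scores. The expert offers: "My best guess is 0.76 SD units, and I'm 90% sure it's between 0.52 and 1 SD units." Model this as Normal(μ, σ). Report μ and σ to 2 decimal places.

A symmetric 90% interval runs μ ± z·σ with z = 1.645.
Half-width = 0.24, so σ = 0.24/1.645 = 0.15.
μ is the stated best guess, 0.76.

μ = 0.76, σ = 0.15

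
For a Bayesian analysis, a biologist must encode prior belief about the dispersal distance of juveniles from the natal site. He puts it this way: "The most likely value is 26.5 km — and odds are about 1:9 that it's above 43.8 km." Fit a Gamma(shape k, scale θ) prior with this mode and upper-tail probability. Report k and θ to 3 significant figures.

k ≈ 8.47, θ ≈ 3.55

Gamma(k,θ) with k>1 has mode (k−1)θ, so θ = 26.5/(k−1).
Need P(X < 43.8) = 0.9 with θ tied to k this way. Start at k = 2, θ = 26.5: P(X<43.8) ≈ 0.492.
Too low — raise k to concentrate. Iterating converges to k ≈ 8.47.
Then θ = 26.5/(8.47−1) ≈ 3.55.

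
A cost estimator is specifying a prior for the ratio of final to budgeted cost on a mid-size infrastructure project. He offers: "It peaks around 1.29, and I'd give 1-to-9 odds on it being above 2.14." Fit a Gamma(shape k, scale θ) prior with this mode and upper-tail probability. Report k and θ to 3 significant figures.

Gamma(k,θ) with k>1 has mode (k−1)θ, so θ = 1.29/(k−1).
Need P(X < 2.14) = 0.9 with θ tied to k this way. Start at k = 2, θ = 1.29: P(X<2.14) ≈ 0.494.
Too low — raise k to concentrate. Iterating converges to k ≈ 8.37.
Then θ = 1.29/(8.37−1) ≈ 0.175.

k ≈ 8.37, θ ≈ 0.175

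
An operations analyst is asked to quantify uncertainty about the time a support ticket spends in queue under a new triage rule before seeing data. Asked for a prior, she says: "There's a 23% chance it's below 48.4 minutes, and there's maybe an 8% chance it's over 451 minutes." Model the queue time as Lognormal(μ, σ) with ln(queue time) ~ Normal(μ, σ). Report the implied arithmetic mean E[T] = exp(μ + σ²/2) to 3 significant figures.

If T ~ Lognormal(μ,σ) then ln T ~ Normal(μ,σ), so the p-quantile of ln T is μ + z_p·σ.
ln(48.4) = 3.879 and ln(451) = 6.111; z_{0.23} = -0.7388, z_{0.92} = 1.405.
σ = (6.111 − 3.879)/(1.405 − (-0.7388)) = 1.041.
μ = 3.879 − (-0.7388)·1.041 = 4.649.
E[T] = exp(μ + σ²/2) = exp(4.649 + 0.5419) = 180 minutes.

E[T] ≈ 180 minutes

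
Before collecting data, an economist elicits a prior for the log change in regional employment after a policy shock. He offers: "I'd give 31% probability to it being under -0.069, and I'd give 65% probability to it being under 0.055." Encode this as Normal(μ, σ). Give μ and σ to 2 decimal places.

For Normal(μ,σ), the p-quantile is μ + z_p·σ. Here z_{0.31} = -0.4959, z_{0.65} = 0.3853.
So -0.069 = μ − 0.4959σ and 0.055 = μ + 0.3853σ.
Subtracting: σ = (0.055 − -0.069)/(0.3853 − (-0.4959)) = 0.14.
Then μ = -0.069 − (-0.4959)·0.14 = 0.00.

μ = 0.00, σ = 0.14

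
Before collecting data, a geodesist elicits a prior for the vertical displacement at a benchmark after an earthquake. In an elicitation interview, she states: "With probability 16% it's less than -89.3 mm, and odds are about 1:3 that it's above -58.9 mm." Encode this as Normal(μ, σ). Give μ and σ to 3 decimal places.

For Normal(μ,σ), the p-quantile is μ + z_p·σ. Here z_{0.16} = -0.9945, z_{0.75} = 0.6745.
So -89.3 = μ − 0.9945σ and -58.9 = μ + 0.6745σ.
Subtracting: σ = (-58.9 − -89.3)/(0.6745 − (-0.9945)) = 18.215.
Then μ = -89.3 − (-0.9945)·18.215 = -71.186.

μ = -71.186, σ = 18.215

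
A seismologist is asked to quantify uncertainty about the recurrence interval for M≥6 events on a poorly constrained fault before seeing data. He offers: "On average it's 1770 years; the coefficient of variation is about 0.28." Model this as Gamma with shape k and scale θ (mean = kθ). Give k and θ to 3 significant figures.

For Gamma(k, scale θ): mean = kθ, variance = kθ², so CV = 1/√k.
CV = 0.28, hence k = 1/CV² = 12.8.
Then θ = mean/k = 1770/12.8 = 139.

k ≈ 12.8, θ ≈ 139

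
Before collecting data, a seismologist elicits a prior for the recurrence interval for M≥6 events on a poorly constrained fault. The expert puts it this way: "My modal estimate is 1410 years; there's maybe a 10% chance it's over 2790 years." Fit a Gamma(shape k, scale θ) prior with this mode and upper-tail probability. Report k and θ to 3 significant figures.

Gamma(k,θ) with k>1 has mode (k−1)θ, so θ = 1410/(k−1).
Need P(X < 2790) = 0.9 with θ tied to k this way. Start at k = 2, θ = 1410: P(X<2790) ≈ 0.588.
Too low — raise k to concentrate. Iterating converges to k ≈ 5.11.
Then θ = 1410/(5.11−1) ≈ 343.

k ≈ 5.11, θ ≈ 343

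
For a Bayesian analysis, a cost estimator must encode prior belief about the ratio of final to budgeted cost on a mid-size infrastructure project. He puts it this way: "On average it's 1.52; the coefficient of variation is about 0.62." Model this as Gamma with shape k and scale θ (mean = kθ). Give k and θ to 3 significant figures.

For Gamma(k, scale θ): mean = kθ, variance = kθ², so CV = 1/√k.
CV = 0.62, hence k = 1/CV² = 2.6.
Then θ = mean/k = 1.52/2.6 = 0.584.

k ≈ 2.6, θ ≈ 0.584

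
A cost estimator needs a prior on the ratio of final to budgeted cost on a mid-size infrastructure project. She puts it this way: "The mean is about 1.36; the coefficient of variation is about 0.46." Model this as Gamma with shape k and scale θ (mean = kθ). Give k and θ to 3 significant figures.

k ≈ 4.73, θ ≈ 0.288

For Gamma(k, scale θ): mean = kθ, variance = kθ², so CV = 1/√k.
CV = 0.46, hence k = 1/CV² = 4.73.
Then θ = mean/k = 1.36/4.73 = 0.288.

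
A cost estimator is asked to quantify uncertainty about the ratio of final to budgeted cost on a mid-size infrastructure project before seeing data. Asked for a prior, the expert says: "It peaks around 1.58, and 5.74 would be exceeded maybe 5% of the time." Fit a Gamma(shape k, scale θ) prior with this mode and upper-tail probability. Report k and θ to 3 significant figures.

k ≈ 2.54, θ ≈ 1.03

Gamma(k,θ) with k>1 has mode (k−1)θ, so θ = 1.58/(k−1).
Need P(X < 5.74) = 0.95 with θ tied to k this way. Start at k = 2, θ = 1.58: P(X<5.74) ≈ 0.878.
Too low — raise k to concentrate. Iterating converges to k ≈ 2.54.
Then θ = 1.58/(2.54−1) ≈ 1.03.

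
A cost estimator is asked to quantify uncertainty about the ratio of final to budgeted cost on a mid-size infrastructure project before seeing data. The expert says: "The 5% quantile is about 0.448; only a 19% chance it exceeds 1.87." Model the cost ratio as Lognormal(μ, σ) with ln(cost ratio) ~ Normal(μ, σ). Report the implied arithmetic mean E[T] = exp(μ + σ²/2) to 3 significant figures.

E[T] ≈ 1.34

If T ~ Lognormal(μ,σ) then ln T ~ Normal(μ,σ), so the p-quantile of ln T is μ + z_p·σ.
ln(0.448) = -0.803 and ln(1.87) = 0.6259; z_{0.05} = -1.645, z_{0.81} = 0.8779.
σ = (0.6259 − -0.803)/(0.8779 − (-1.645)) = 0.566.
μ = -0.803 − (-1.645)·0.566 = 0.129.
E[T] = exp(μ + σ²/2) = exp(0.129 + 0.1604) = 1.34.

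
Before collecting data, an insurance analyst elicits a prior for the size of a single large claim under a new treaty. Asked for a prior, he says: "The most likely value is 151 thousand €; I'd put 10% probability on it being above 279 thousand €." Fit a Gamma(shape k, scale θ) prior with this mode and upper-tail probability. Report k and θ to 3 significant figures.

k ≈ 6.06, θ ≈ 29.8

Gamma(k,θ) with k>1 has mode (k−1)θ, so θ = 151/(k−1).
Need P(X < 279) = 0.9 with θ tied to k this way. Start at k = 2, θ = 151: P(X<279) ≈ 0.551.
Too low — raise k to concentrate. Iterating converges to k ≈ 6.06.
Then θ = 151/(6.06−1) ≈ 29.8.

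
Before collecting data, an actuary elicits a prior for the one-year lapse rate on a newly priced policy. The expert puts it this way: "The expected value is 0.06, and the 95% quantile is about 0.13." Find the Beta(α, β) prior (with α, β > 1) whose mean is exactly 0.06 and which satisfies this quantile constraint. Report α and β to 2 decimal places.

α ≈ 2.47, β ≈ 38.68

With mean 0.06 fixed, write α = 0.06s, β = 0.94s where s = α+β.
Need P(θ < 0.13) = 0.95 under Beta(0.06s, 0.94s). Normal approximation: (q−m)/√(m(1−m)/s) ≈ z_{0.95} = 1.64, so s ≈ 0.06·0.94·(1.64)²/(0.13−0.06)² = 31.1.
At s = 31.1: P(θ<0.13) ≈ 0.931. Adjusting to match 0.95 gives s ≈ 41.15.
So α = 0.06·41.15 ≈ 2.47, β = 0.94·41.15 ≈ 38.68.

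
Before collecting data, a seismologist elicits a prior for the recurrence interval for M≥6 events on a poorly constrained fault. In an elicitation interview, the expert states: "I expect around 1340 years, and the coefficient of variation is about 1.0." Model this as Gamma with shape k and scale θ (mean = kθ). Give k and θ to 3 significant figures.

k ≈ 1, θ ≈ 1340

For Gamma(k, scale θ): mean = kθ, variance = kθ², so CV = 1/√k.
CV = 1.0, hence k = 1/CV² = 1.
Then θ = mean/k = 1340/1 = 1340.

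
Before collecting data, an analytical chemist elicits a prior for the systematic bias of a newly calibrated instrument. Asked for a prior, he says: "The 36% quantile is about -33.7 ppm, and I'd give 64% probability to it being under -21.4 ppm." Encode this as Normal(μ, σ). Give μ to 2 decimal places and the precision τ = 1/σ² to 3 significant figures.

For Normal(μ,σ), the p-quantile is μ + z_p·σ. Here z_{0.36} = -0.3585, z_{0.64} = 0.3585.
So -33.7 = μ − 0.3585σ and -21.4 = μ + 0.3585σ.
Subtracting: σ = (-21.4 − -33.7)/(0.3585 − (-0.3585)) = 17.16.
Then μ = -33.7 − (-0.3585)·17.16 = -27.55.
Precision τ = 1/σ² = 1/17.16² = 0.0034.

μ = -27.55, τ = 0.0034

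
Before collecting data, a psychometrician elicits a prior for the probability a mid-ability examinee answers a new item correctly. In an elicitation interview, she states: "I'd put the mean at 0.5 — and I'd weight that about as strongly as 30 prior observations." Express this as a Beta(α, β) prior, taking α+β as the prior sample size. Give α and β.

α = 15, β = 15

Under the effective-sample-size interpretation, Beta(α, β) has prior mean α/(α+β) and prior sample size α+β.
So α+β = 30 and α/(α+β) = 0.5, giving α = 0.5·30 = 15 and β = 30 − 15 = 15.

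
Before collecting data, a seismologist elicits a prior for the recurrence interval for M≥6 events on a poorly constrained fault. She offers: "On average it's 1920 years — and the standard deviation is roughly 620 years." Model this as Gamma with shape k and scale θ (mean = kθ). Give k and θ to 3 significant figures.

k ≈ 9.59, θ ≈ 200

For Gamma(k, scale θ): mean = kθ, variance = kθ², so CV = 1/√k.
CV = SD/mean = 620/1920 = 0.3229, hence k = 1/CV² = 9.59.
Then θ = mean/k = 1920/9.59 = 200.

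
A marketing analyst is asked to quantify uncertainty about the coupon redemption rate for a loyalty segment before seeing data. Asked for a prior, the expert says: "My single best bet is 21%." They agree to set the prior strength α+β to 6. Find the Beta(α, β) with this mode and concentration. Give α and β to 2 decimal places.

For α,β > 1 the Beta mode is (α−1)/(α+β−2). With α+β = 6, the mode is (α−1)/4.
Set (α−1)/4 = 0.21 → α = 1 + 0.21·4 = 1.84.
β = 6 − α = 4.16.

α = 1.84, β = 4.16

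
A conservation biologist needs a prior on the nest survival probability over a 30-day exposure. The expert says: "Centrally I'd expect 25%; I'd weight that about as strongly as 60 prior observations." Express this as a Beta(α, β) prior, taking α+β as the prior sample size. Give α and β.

α = 15, β = 45

Under the effective-sample-size interpretation, Beta(α, β) has prior mean α/(α+β) and prior sample size α+β.
So α+β = 60 and α/(α+β) = 0.25, giving α = 0.25·60 = 15 and β = 60 − 15 = 45.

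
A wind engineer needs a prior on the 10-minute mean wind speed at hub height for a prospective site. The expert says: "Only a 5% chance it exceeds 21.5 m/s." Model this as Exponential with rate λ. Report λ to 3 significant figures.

λ ≈ 0.139

P(T > 21.5) = e^(−λ·21.5) = 0.05, so λ = −ln(0.05)/21.5 = 0.139.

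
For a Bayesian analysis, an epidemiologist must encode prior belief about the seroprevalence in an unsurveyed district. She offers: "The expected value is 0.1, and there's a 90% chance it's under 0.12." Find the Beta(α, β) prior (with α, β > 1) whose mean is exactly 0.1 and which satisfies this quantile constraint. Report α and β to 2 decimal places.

α ≈ 38.42, β ≈ 345.77

With mean 0.1 fixed, write α = 0.1s, β = 0.9s where s = α+β.
Need P(θ < 0.12) = 0.9 under Beta(0.1s, 0.9s). Normal approximation: (q−m)/√(m(1−m)/s) ≈ z_{0.9} = 1.28, so s ≈ 0.1·0.9·(1.28)²/(0.12−0.1)² = 369.5.
At s = 369.5: P(θ<0.12) ≈ 0.896. Adjusting to match 0.9 gives s ≈ 384.19.
So α = 0.1·384.19 ≈ 38.42, β = 0.9·384.19 ≈ 345.77.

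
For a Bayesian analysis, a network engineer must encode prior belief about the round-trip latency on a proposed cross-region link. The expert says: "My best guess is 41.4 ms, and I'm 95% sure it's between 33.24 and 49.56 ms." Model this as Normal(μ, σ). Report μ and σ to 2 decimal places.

A symmetric 95% interval runs μ ± z·σ with z = 1.96.
Half-width = 8.16, so σ = 8.16/1.96 = 4.16.
μ is the stated best guess, 41.40.

μ = 41.40, σ = 4.16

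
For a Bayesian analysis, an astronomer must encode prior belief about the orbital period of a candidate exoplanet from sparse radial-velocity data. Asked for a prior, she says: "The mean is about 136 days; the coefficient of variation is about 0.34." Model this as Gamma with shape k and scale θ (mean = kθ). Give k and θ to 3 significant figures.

For Gamma(k, scale θ): mean = kθ, variance = kθ², so CV = 1/√k.
CV = 0.34, hence k = 1/CV² = 8.65.
Then θ = mean/k = 136/8.65 = 15.7.

k ≈ 8.65, θ ≈ 15.7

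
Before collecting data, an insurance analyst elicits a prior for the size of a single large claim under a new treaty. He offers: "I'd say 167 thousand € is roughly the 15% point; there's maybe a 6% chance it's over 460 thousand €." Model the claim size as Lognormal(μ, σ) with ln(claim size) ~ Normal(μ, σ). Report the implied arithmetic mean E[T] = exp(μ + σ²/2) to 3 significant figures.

If T ~ Lognormal(μ,σ) then ln T ~ Normal(μ,σ), so the p-quantile of ln T is μ + z_p·σ.
ln(167) = 5.118 and ln(460) = 6.131; z_{0.15} = -1.036, z_{0.94} = 1.555.
σ = (6.131 − 5.118)/(1.555 − (-1.036)) = 0.391.
μ = 5.118 − (-1.036)·0.391 = 5.523.
E[T] = exp(μ + σ²/2) = exp(5.523 + 0.0765) = 270 thousand €.

E[T] ≈ 270 thousand €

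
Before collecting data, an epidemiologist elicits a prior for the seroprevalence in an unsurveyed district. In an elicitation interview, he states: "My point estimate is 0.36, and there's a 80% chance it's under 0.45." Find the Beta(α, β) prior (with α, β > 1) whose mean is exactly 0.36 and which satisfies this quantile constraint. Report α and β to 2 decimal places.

With mean 0.36 fixed, write α = 0.36s, β = 0.64s where s = α+β.
Need P(θ < 0.45) = 0.8 under Beta(0.36s, 0.64s). Normal approximation: (q−m)/√(m(1−m)/s) ≈ z_{0.8} = 0.842, so s ≈ 0.36·0.64·(0.842)²/(0.45−0.36)² = 20.1.
At s = 20.1: P(θ<0.45) ≈ 0.803. Adjusting to match 0.8 gives s ≈ 19.59.
So α = 0.36·19.59 ≈ 7.05, β = 0.64·19.59 ≈ 12.54.

α ≈ 7.05, β ≈ 12.54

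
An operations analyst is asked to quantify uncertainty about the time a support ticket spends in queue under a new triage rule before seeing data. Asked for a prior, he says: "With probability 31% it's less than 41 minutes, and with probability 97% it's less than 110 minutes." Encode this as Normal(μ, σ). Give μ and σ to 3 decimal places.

For Normal(μ,σ), the p-quantile is μ + z_p·σ. Here z_{0.31} = -0.4959, z_{0.97} = 1.881.
So 41 = μ − 0.4959σ and 110 = μ + 1.881σ.
Subtracting: σ = (110 − 41)/(1.881 − (-0.4959)) = 29.033.
Then μ = 41 − (-0.4959)·29.033 = 55.396.

μ = 55.396, σ = 29.033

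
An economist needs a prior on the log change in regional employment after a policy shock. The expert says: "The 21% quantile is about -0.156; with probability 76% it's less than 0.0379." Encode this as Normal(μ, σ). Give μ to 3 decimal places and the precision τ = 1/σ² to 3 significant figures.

μ = -0.053, τ = 60.9

For Normal(μ,σ), the p-quantile is μ + z_p·σ. Here z_{0.21} = -0.8064, z_{0.76} = 0.7063.
So -0.156 = μ − 0.8064σ and 0.0379 = μ + 0.7063σ.
Subtracting: σ = (0.0379 − -0.156)/(0.7063 − (-0.8064)) = 0.128.
Then μ = -0.156 − (-0.8064)·0.128 = -0.053.
Precision τ = 1/σ² = 1/0.1282² = 60.9.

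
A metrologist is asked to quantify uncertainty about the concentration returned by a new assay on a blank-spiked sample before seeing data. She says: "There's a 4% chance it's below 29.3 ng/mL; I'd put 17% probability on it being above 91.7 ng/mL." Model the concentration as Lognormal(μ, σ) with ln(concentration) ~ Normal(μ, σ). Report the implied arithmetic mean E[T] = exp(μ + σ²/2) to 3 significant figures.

E[T] ≈ 67 ng/mL

If T ~ Lognormal(μ,σ) then ln T ~ Normal(μ,σ), so the p-quantile of ln T is μ + z_p·σ.
ln(29.3) = 3.378 and ln(91.7) = 4.519; z_{0.04} = -1.751, z_{0.83} = 0.9542.
σ = (4.519 − 3.378)/(0.9542 − (-1.751)) = 0.422.
μ = 3.378 − (-1.751)·0.422 = 4.116.
E[T] = exp(μ + σ²/2) = exp(4.116 + 0.0890) = 67 ng/mL.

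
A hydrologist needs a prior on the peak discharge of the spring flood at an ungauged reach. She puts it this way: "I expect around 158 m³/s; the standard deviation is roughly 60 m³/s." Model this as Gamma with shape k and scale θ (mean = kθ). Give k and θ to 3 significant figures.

k ≈ 6.93, θ ≈ 22.8

For Gamma(k, scale θ): mean = kθ, variance = kθ², so CV = 1/√k.
CV = SD/mean = 60/158 = 0.3797, hence k = 1/CV² = 6.93.
Then θ = mean/k = 158/6.93 = 22.8.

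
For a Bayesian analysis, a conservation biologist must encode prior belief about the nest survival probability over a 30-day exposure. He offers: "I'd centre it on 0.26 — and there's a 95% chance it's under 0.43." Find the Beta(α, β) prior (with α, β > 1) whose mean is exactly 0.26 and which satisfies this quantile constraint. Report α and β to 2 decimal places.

With mean 0.26 fixed, write α = 0.26s, β = 0.74s where s = α+β.
Need P(θ < 0.43) = 0.95 under Beta(0.26s, 0.74s). Normal approximation: (q−m)/√(m(1−m)/s) ≈ z_{0.95} = 1.64, so s ≈ 0.26·0.74·(1.64)²/(0.43−0.26)² = 18.0.
At s = 18.0: P(θ<0.43) ≈ 0.941. Adjusting to match 0.95 gives s ≈ 20.15.
So α = 0.26·20.15 ≈ 5.24, β = 0.74·20.15 ≈ 14.91.

α ≈ 5.24, β ≈ 14.91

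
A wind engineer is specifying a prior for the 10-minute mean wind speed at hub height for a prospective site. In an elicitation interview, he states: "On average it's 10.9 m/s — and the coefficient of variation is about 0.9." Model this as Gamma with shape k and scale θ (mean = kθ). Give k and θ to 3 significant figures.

For Gamma(k, scale θ): mean = kθ, variance = kθ², so CV = 1/√k.
CV = 0.9, hence k = 1/CV² = 1.23.
Then θ = mean/k = 10.9/1.23 = 8.83.

k ≈ 1.23, θ ≈ 8.83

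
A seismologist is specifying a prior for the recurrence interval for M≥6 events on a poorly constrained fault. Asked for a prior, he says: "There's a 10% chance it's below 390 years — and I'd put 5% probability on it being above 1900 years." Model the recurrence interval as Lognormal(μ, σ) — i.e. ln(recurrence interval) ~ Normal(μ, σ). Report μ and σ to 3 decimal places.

If T ~ Lognormal(μ,σ) then ln T ~ Normal(μ,σ), so the p-quantile of ln T is μ + z_p·σ.
ln(390) = 5.966 and ln(1900) = 7.55; z_{0.1} = -1.282, z_{0.95} = 1.645.
σ = (7.55 − 5.966)/(1.645 − (-1.282)) = 0.541.
μ = 5.966 − (-1.282)·0.541 = 6.660.

μ ≈ 6.660, σ ≈ 0.541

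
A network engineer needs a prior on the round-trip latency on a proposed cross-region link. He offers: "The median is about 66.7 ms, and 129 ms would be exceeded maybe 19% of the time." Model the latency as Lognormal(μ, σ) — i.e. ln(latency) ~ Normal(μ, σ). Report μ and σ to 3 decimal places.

If T ~ Lognormal(μ,σ) then ln T ~ Normal(μ,σ), so the p-quantile of ln T is μ + z_p·σ.
ln(66.7) = 4.2 and ln(129) = 4.86; z_{0.5} = 0, z_{0.81} = 0.8779.
σ = (4.86 − 4.2)/(0.8779 − (0)) = 0.751.
μ = 4.2 − (0)·0.751 = 4.200.

μ ≈ 4.200, σ ≈ 0.751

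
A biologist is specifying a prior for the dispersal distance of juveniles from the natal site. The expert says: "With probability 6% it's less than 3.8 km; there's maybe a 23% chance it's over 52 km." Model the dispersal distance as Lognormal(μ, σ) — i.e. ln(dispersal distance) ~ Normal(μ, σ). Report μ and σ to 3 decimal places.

μ ≈ 3.108, σ ≈ 1.141

If T ~ Lognormal(μ,σ) then ln T ~ Normal(μ,σ), so the p-quantile of ln T is μ + z_p·σ.
ln(3.8) = 1.335 and ln(52) = 3.951; z_{0.06} = -1.555, z_{0.77} = 0.7388.
σ = (3.951 − 1.335)/(0.7388 − (-1.555)) = 1.141.
μ = 1.335 − (-1.555)·1.141 = 3.108.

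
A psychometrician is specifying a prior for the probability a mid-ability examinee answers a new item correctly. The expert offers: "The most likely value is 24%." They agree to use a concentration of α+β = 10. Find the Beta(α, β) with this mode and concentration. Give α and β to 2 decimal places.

α = 2.92, β = 7.08

For α,β > 1 the Beta mode is (α−1)/(α+β−2). With α+β = 10, the mode is (α−1)/8.
Set (α−1)/8 = 0.24 → α = 1 + 0.24·8 = 2.92.
β = 10 − α = 7.08.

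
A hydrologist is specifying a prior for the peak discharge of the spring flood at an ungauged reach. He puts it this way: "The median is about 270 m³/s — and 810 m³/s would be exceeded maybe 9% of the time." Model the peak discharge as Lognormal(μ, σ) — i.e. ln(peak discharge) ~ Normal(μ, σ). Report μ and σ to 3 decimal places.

μ ≈ 5.598, σ ≈ 0.819

If T ~ Lognormal(μ,σ) then ln T ~ Normal(μ,σ), so the p-quantile of ln T is μ + z_p·σ.
ln(270) = 5.598 and ln(810) = 6.697; z_{0.5} = 0, z_{0.91} = 1.341.
σ = (6.697 − 5.598)/(1.341 − (0)) = 0.819.
μ = 5.598 − (0)·0.819 = 5.598.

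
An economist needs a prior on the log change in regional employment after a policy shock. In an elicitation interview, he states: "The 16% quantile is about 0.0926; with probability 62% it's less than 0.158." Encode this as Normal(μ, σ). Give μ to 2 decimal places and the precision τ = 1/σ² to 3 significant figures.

The p-quantile of Normal(μ,σ) is μ + z_p·σ, with z_{0.16} = -0.9945 and z_{0.62} = 0.3055.
Eliminate σ: μ = (z₂·x₁ − z₁·x₂)/(z₂ − z₁) = (0.3055·0.0926 − (-0.9945)·0.158)/1.3 = 0.14.
Then σ = (x₂ − x₁)/(z₂ − z₁) = (0.158 − 0.0926)/1.3 = 0.05.
Precision τ = 1/σ² = 1/0.05031² = 395.

μ = 0.14, τ = 395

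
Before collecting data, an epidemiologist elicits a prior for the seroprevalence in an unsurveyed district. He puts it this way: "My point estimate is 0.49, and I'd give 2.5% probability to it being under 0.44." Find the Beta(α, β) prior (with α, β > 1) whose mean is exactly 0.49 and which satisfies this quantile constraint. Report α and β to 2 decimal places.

α ≈ 187.09, β ≈ 194.72

With mean 0.49 fixed, write α = 0.49s, β = 0.51s where s = α+β.
Need P(θ < 0.44) = 0.025 under Beta(0.49s, 0.51s). Normal approximation: (q−m)/√(m(1−m)/s) ≈ z_{0.025} = -1.96, so s ≈ 0.49·0.51·(-1.96)²/(0.44−0.49)² = 384.0.
At s = 384.0: P(θ<0.44) ≈ 0.025. Adjusting to match 0.025 gives s ≈ 381.81.
So α = 0.49·381.81 ≈ 187.09, β = 0.51·381.81 ≈ 194.72.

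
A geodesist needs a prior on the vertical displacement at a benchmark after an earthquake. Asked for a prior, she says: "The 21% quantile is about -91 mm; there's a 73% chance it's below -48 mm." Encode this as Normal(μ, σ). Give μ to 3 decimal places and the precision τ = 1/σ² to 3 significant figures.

The p-quantile of Normal(μ,σ) is μ + z_p·σ, with z_{0.21} = -0.8064 and z_{0.73} = 0.6128.
Eliminate σ: μ = (z₂·x₁ − z₁·x₂)/(z₂ − z₁) = (0.6128·-91 − (-0.8064)·-48)/1.419 = -66.567.
Then σ = (x₂ − x₁)/(z₂ − z₁) = (-48 − -91)/1.419 = 30.298.
Precision τ = 1/σ² = 1/30.3² = 0.00109.

μ = -66.567, τ = 0.00109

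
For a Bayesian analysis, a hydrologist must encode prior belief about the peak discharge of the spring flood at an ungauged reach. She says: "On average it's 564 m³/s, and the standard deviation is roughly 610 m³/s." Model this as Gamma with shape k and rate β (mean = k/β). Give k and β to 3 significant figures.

k ≈ 0.855, β ≈ 0.00152

For Gamma(k, rate β): mean = k/β, variance = k/β², so CV = 1/√k.
CV = SD/mean = 610/564 = 1.082, hence k = 1/CV² = 0.855.
Then β = k/mean = 0.855/564 = 0.00152.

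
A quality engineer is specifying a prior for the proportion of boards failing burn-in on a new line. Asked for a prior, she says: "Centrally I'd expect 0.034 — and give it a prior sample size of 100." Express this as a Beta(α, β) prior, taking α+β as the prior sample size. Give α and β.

α = 3.4, β = 96.6

Under the effective-sample-size interpretation, Beta(α, β) has prior mean α/(α+β) and prior sample size α+β.
So α+β = 100 and α/(α+β) = 0.034, giving α = 0.034·100 = 3.4 and β = 100 − 3.4 = 96.6.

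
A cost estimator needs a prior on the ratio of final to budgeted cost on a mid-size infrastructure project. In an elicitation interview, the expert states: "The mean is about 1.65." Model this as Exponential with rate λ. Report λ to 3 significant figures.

λ ≈ 0.606

Exponential mean = 1/λ, so λ = 1/1.65 = 0.606.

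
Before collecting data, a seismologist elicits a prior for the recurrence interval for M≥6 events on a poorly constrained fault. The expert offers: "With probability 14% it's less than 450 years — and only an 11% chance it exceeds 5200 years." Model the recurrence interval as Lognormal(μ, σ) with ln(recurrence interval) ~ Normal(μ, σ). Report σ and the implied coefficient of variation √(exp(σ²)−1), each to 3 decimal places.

If T ~ Lognormal(μ,σ) then ln T ~ Normal(μ,σ), so the p-quantile of ln T is μ + z_p·σ.
ln(450) = 6.109 and ln(5200) = 8.556; z_{0.14} = -1.08, z_{0.89} = 1.227.
σ = (8.556 − 6.109)/(1.227 − (-1.08)) = 1.061.
μ = 6.109 − (-1.08)·1.061 = 7.255.
CV = √(exp(σ²)−1) = √(exp(1.1254)−1) = 1.443.

σ ≈ 1.061, CV ≈ 1.443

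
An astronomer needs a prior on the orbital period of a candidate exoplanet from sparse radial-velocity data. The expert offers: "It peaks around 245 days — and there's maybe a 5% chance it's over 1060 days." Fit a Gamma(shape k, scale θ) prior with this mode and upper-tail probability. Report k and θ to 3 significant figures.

Gamma(k,θ) with k>1 has mode (k−1)θ, so θ = 245/(k−1).
Need P(X < 1060) = 0.95 with θ tied to k this way. Start at k = 2, θ = 245: P(X<1060) ≈ 0.930.
Too low — raise k to concentrate. Iterating converges to k ≈ 2.15.
Then θ = 245/(2.15−1) ≈ 212.

k ≈ 2.15, θ ≈ 212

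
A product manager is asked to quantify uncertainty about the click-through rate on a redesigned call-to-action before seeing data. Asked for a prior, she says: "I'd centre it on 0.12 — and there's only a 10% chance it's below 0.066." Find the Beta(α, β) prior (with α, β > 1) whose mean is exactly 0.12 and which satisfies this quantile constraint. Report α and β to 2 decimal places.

α ≈ 6.10, β ≈ 44.74

With mean 0.12 fixed, write α = 0.12s, β = 0.88s where s = α+β.
Need P(θ < 0.066) = 0.1 under Beta(0.12s, 0.88s). Normal approximation: (q−m)/√(m(1−m)/s) ≈ z_{0.1} = -1.28, so s ≈ 0.12·0.88·(-1.28)²/(0.066−0.12)² = 59.5.
At s = 59.5: P(θ<0.066) ≈ 0.080. Adjusting to match 0.1 gives s ≈ 50.84.
So α = 0.12·50.84 ≈ 6.10, β = 0.88·50.84 ≈ 44.74.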